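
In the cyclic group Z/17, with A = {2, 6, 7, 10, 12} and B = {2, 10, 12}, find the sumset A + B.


Work in Z/17Z: reduce every sum a + b modulo 17.
Enumerate all 15 pairs:
a = 2: 2+2=4, 2+10=12, 2+12=14
a = 6: 6+2=8, 6+10=16, 6+12=1
a = 7: 7+2=9, 7+10=0, 7+12=2
a = 10: 10+2=12, 10+10=3, 10+12=5
a = 12: 12+2=14, 12+10=5, 12+12=7
Distinct residues collected: {0, 1, 2, 3, 4, 5, 7, 8, 9, 12, 14, 16}
|A + B| = 12 (out of 17 total residues).

A + B = {0, 1, 2, 3, 4, 5, 7, 8, 9, 12, 14, 16}


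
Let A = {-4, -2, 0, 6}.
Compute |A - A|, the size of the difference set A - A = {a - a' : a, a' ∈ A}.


A - A = {a - a' : a, a' ∈ A}; |A| = 4.
Bounds: 2|A|-1 ≤ |A - A| ≤ |A|² - |A| + 1, i.e. 7 ≤ |A - A| ≤ 13.
Note: 0 ∈ A - A always (from a - a). The set is symmetric: if d ∈ A - A then -d ∈ A - A.
Enumerate nonzero differences d = a - a' with a > a' (then include -d):
Positive differences: {2, 4, 6, 8, 10}
Full difference set: {0} ∪ (positive diffs) ∪ (negative diffs).
|A - A| = 1 + 2·5 = 11 (matches direct enumeration: 11).

|A - A| = 11


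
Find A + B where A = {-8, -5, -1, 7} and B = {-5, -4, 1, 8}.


A + B = {a + b : a ∈ A, b ∈ B}.
Enumerate all |A|·|B| = 4·4 = 16 pairs (a, b) and collect distinct sums.
a = -8: -8+-5=-13, -8+-4=-12, -8+1=-7, -8+8=0
a = -5: -5+-5=-10, -5+-4=-9, -5+1=-4, -5+8=3
a = -1: -1+-5=-6, -1+-4=-5, -1+1=0, -1+8=7
a = 7: 7+-5=2, 7+-4=3, 7+1=8, 7+8=15
Collecting distinct sums: A + B = {-13, -12, -10, -9, -7, -6, -5, -4, 0, 2, 3, 7, 8, 15}
|A + B| = 14

A + B = {-13, -12, -10, -9, -7, -6, -5, -4, 0, 2, 3, 7, 8, 15}


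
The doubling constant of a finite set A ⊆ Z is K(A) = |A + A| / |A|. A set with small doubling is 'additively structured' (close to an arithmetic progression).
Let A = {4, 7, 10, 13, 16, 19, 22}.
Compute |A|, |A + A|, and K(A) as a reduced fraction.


|A| = 7.
Compute A + A by enumerating all 49 pairs.
A + A = {8, 11, 14, 17, 20, 23, 26, 29, 32, 35, 38, 41, 44}, so |A + A| = 13.
K = |A + A| / |A| = 13/7 (already in lowest terms) ≈ 1.8571.
Reference: AP of size 7 gives K = 13/7 ≈ 1.8571; a fully generic set of size 7 gives K ≈ 4.0000.

|A| = 7, |A + A| = 13, K = 13/7.


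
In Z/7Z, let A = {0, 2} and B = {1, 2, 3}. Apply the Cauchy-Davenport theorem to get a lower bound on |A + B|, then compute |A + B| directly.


Cauchy-Davenport: |A + B| ≥ min(p, |A| + |B| - 1) for A, B nonempty in Z/pZ.
|A| = 2, |B| = 3, p = 7.
CD lower bound = min(7, 2 + 3 - 1) = min(7, 4) = 4.
Compute A + B mod 7 directly:
a = 0: 0+1=1, 0+2=2, 0+3=3
a = 2: 2+1=3, 2+2=4, 2+3=5
A + B = {1, 2, 3, 4, 5}, so |A + B| = 5.
Verify: 5 ≥ 4? Yes ✓.

CD lower bound = 4, actual |A + B| = 5.


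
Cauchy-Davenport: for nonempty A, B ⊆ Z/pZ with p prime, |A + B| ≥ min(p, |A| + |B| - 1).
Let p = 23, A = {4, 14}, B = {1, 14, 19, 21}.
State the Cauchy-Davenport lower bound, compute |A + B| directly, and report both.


Cauchy-Davenport: |A + B| ≥ min(p, |A| + |B| - 1) for A, B nonempty in Z/pZ.
|A| = 2, |B| = 4, p = 23.
CD lower bound = min(23, 2 + 4 - 1) = min(23, 5) = 5.
Compute A + B mod 23 directly:
a = 4: 4+1=5, 4+14=18, 4+19=0, 4+21=2
a = 14: 14+1=15, 14+14=5, 14+19=10, 14+21=12
A + B = {0, 2, 5, 10, 12, 15, 18}, so |A + B| = 7.
Verify: 7 ≥ 5? Yes ✓.

CD lower bound = 5, actual |A + B| = 7.


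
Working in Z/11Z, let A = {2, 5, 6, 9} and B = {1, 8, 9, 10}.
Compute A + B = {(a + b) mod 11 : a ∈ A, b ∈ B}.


Work in Z/11Z: reduce every sum a + b modulo 11.
Enumerate all 16 pairs:
a = 2: 2+1=3, 2+8=10, 2+9=0, 2+10=1
a = 5: 5+1=6, 5+8=2, 5+9=3, 5+10=4
a = 6: 6+1=7, 6+8=3, 6+9=4, 6+10=5
a = 9: 9+1=10, 9+8=6, 9+9=7, 9+10=8
Distinct residues collected: {0, 1, 2, 3, 4, 5, 6, 7, 8, 10}
|A + B| = 10 (out of 11 total residues).

A + B = {0, 1, 2, 3, 4, 5, 6, 7, 8, 10}


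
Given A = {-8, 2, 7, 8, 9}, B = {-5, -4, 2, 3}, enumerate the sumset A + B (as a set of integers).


A + B = {a + b : a ∈ A, b ∈ B}.
Enumerate all |A|·|B| = 5·4 = 20 pairs (a, b) and collect distinct sums.
a = -8: -8+-5=-13, -8+-4=-12, -8+2=-6, -8+3=-5
a = 2: 2+-5=-3, 2+-4=-2, 2+2=4, 2+3=5
a = 7: 7+-5=2, 7+-4=3, 7+2=9, 7+3=10
a = 8: 8+-5=3, 8+-4=4, 8+2=10, 8+3=11
a = 9: 9+-5=4, 9+-4=5, 9+2=11, 9+3=12
Collecting distinct sums: A + B = {-13, -12, -6, -5, -3, -2, 2, 3, 4, 5, 9, 10, 11, 12}
|A + B| = 14

A + B = {-13, -12, -6, -5, -3, -2, 2, 3, 4, 5, 9, 10, 11, 12}


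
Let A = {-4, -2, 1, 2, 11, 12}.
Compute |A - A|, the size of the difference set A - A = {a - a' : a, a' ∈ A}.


A - A = {a - a' : a, a' ∈ A}; |A| = 6.
Bounds: 2|A|-1 ≤ |A - A| ≤ |A|² - |A| + 1, i.e. 11 ≤ |A - A| ≤ 31.
Note: 0 ∈ A - A always (from a - a). The set is symmetric: if d ∈ A - A then -d ∈ A - A.
Enumerate nonzero differences d = a - a' with a > a' (then include -d):
Positive differences: {1, 2, 3, 4, 5, 6, 9, 10, 11, 13, 14, 15, 16}
Full difference set: {0} ∪ (positive diffs) ∪ (negative diffs).
|A - A| = 1 + 2·13 = 27 (matches direct enumeration: 27).

|A - A| = 27


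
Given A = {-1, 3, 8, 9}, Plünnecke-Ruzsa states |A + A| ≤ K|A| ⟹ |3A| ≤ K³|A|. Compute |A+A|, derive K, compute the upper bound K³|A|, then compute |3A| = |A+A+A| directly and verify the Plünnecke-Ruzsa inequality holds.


|A| = 4.
Step 1: Compute A + A by enumerating all 16 pairs.
A + A = {-2, 2, 6, 7, 8, 11, 12, 16, 17, 18}, so |A + A| = 10.
Step 2: Doubling constant K = |A + A|/|A| = 10/4 = 10/4 ≈ 2.5000.
Step 3: Plünnecke-Ruzsa gives |3A| ≤ K³·|A| = (2.5000)³ · 4 ≈ 62.5000.
Step 4: Compute 3A = A + A + A directly by enumerating all triples (a,b,c) ∈ A³; |3A| = 19.
Step 5: Check 19 ≤ 62.5000? Yes ✓.

K = 10/4, Plünnecke-Ruzsa bound K³|A| ≈ 62.5000, |3A| = 19, inequality holds.


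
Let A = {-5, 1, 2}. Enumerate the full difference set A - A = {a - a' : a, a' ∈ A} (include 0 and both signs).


A - A = {a - a' : a, a' ∈ A}.
Compute a - a' for each ordered pair (a, a'):
a = -5: -5--5=0, -5-1=-6, -5-2=-7
a = 1: 1--5=6, 1-1=0, 1-2=-1
a = 2: 2--5=7, 2-1=1, 2-2=0
Collecting distinct values (and noting 0 appears from a-a):
A - A = {-7, -6, -1, 0, 1, 6, 7}
|A - A| = 7

A - A = {-7, -6, -1, 0, 1, 6, 7}


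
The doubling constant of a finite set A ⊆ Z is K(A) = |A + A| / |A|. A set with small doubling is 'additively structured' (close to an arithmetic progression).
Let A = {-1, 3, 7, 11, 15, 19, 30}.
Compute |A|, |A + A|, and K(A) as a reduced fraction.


|A| = 7.
Compute A + A by enumerating all 49 pairs.
A + A = {-2, 2, 6, 10, 14, 18, 22, 26, 29, 30, 33, 34, 37, 38, 41, 45, 49, 60}, so |A + A| = 18.
K = |A + A| / |A| = 18/7 (already in lowest terms) ≈ 2.5714.
Reference: AP of size 7 gives K = 13/7 ≈ 1.8571; a fully generic set of size 7 gives K ≈ 4.0000.

|A| = 7, |A + A| = 18, K = 18/7.


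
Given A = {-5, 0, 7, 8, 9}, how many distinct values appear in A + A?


A + A = {a + a' : a, a' ∈ A}; |A| = 5.
General bounds: 2|A| - 1 ≤ |A + A| ≤ |A|(|A|+1)/2, i.e. 9 ≤ |A + A| ≤ 15.
Lower bound 2|A|-1 is attained iff A is an arithmetic progression.
Enumerate sums a + a' for a ≤ a' (symmetric, so this suffices):
a = -5: -5+-5=-10, -5+0=-5, -5+7=2, -5+8=3, -5+9=4
a = 0: 0+0=0, 0+7=7, 0+8=8, 0+9=9
a = 7: 7+7=14, 7+8=15, 7+9=16
a = 8: 8+8=16, 8+9=17
a = 9: 9+9=18
Distinct sums: {-10, -5, 0, 2, 3, 4, 7, 8, 9, 14, 15, 16, 17, 18}
|A + A| = 14

|A + A| = 14


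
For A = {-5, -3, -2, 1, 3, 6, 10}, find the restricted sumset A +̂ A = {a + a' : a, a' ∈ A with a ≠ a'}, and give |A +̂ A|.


Restricted sumset: A +̂ A = {a + a' : a ∈ A, a' ∈ A, a ≠ a'}.
Equivalently, take A + A and drop any sum 2a that is achievable ONLY as a + a for a ∈ A (i.e. sums representable only with equal summands).
Enumerate pairs (a, a') with a < a' (symmetric, so each unordered pair gives one sum; this covers all a ≠ a'):
  -5 + -3 = -8
  -5 + -2 = -7
  -5 + 1 = -4
  -5 + 3 = -2
  -5 + 6 = 1
  -5 + 10 = 5
  -3 + -2 = -5
  -3 + 1 = -2
  -3 + 3 = 0
  -3 + 6 = 3
  -3 + 10 = 7
  -2 + 1 = -1
  -2 + 3 = 1
  -2 + 6 = 4
  -2 + 10 = 8
  1 + 3 = 4
  1 + 6 = 7
  1 + 10 = 11
  3 + 6 = 9
  3 + 10 = 13
  6 + 10 = 16
Collected distinct sums: {-8, -7, -5, -4, -2, -1, 0, 1, 3, 4, 5, 7, 8, 9, 11, 13, 16}
|A +̂ A| = 17
(Reference bound: |A +̂ A| ≥ 2|A| - 3 for |A| ≥ 2, with |A| = 7 giving ≥ 11.)

|A +̂ A| = 17


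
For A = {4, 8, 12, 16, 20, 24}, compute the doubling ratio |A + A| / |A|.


|A| = 6.
Compute A + A by enumerating all 36 pairs.
A + A = {8, 12, 16, 20, 24, 28, 32, 36, 40, 44, 48}, so |A + A| = 11.
K = |A + A| / |A| = 11/6 (already in lowest terms) ≈ 1.8333.
Reference: AP of size 6 gives K = 11/6 ≈ 1.8333; a fully generic set of size 6 gives K ≈ 3.5000.

|A| = 6, |A + A| = 11, K = 11/6.


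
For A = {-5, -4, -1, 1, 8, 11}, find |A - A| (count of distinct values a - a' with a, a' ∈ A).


A - A = {a - a' : a, a' ∈ A}; |A| = 6.
Bounds: 2|A|-1 ≤ |A - A| ≤ |A|² - |A| + 1, i.e. 11 ≤ |A - A| ≤ 31.
Note: 0 ∈ A - A always (from a - a). The set is symmetric: if d ∈ A - A then -d ∈ A - A.
Enumerate nonzero differences d = a - a' with a > a' (then include -d):
Positive differences: {1, 2, 3, 4, 5, 6, 7, 9, 10, 12, 13, 15, 16}
Full difference set: {0} ∪ (positive diffs) ∪ (negative diffs).
|A - A| = 1 + 2·13 = 27 (matches direct enumeration: 27).

|A - A| = 27


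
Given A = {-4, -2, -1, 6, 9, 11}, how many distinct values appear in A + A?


A + A = {a + a' : a, a' ∈ A}; |A| = 6.
General bounds: 2|A| - 1 ≤ |A + A| ≤ |A|(|A|+1)/2, i.e. 11 ≤ |A + A| ≤ 21.
Lower bound 2|A|-1 is attained iff A is an arithmetic progression.
Enumerate sums a + a' for a ≤ a' (symmetric, so this suffices):
a = -4: -4+-4=-8, -4+-2=-6, -4+-1=-5, -4+6=2, -4+9=5, -4+11=7
a = -2: -2+-2=-4, -2+-1=-3, -2+6=4, -2+9=7, -2+11=9
a = -1: -1+-1=-2, -1+6=5, -1+9=8, -1+11=10
a = 6: 6+6=12, 6+9=15, 6+11=17
a = 9: 9+9=18, 9+11=20
a = 11: 11+11=22
Distinct sums: {-8, -6, -5, -4, -3, -2, 2, 4, 5, 7, 8, 9, 10, 12, 15, 17, 18, 20, 22}
|A + A| = 19

|A + A| = 19


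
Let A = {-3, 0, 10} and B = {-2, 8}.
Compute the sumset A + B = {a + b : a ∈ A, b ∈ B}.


A + B = {a + b : a ∈ A, b ∈ B}.
Enumerate all |A|·|B| = 3·2 = 6 pairs (a, b) and collect distinct sums.
a = -3: -3+-2=-5, -3+8=5
a = 0: 0+-2=-2, 0+8=8
a = 10: 10+-2=8, 10+8=18
Collecting distinct sums: A + B = {-5, -2, 5, 8, 18}
|A + B| = 5

A + B = {-5, -2, 5, 8, 18}


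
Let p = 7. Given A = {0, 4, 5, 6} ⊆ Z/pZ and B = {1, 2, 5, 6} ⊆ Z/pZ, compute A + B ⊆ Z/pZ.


Work in Z/7Z: reduce every sum a + b modulo 7.
Enumerate all 16 pairs:
a = 0: 0+1=1, 0+2=2, 0+5=5, 0+6=6
a = 4: 4+1=5, 4+2=6, 4+5=2, 4+6=3
a = 5: 5+1=6, 5+2=0, 5+5=3, 5+6=4
a = 6: 6+1=0, 6+2=1, 6+5=4, 6+6=5
Distinct residues collected: {0, 1, 2, 3, 4, 5, 6}
|A + B| = 7 (out of 7 total residues).

A + B = {0, 1, 2, 3, 4, 5, 6}


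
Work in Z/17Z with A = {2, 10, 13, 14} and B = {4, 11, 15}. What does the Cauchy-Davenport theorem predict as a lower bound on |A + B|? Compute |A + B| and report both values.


Cauchy-Davenport: |A + B| ≥ min(p, |A| + |B| - 1) for A, B nonempty in Z/pZ.
|A| = 4, |B| = 3, p = 17.
CD lower bound = min(17, 4 + 3 - 1) = min(17, 6) = 6.
Compute A + B mod 17 directly:
a = 2: 2+4=6, 2+11=13, 2+15=0
a = 10: 10+4=14, 10+11=4, 10+15=8
a = 13: 13+4=0, 13+11=7, 13+15=11
a = 14: 14+4=1, 14+11=8, 14+15=12
A + B = {0, 1, 4, 6, 7, 8, 11, 12, 13, 14}, so |A + B| = 10.
Verify: 10 ≥ 6? Yes ✓.

CD lower bound = 6, actual |A + B| = 10.


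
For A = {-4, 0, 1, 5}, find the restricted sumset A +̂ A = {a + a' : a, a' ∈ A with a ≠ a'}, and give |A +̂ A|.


Restricted sumset: A +̂ A = {a + a' : a ∈ A, a' ∈ A, a ≠ a'}.
Equivalently, take A + A and drop any sum 2a that is achievable ONLY as a + a for a ∈ A (i.e. sums representable only with equal summands).
Enumerate pairs (a, a') with a < a' (symmetric, so each unordered pair gives one sum; this covers all a ≠ a'):
  -4 + 0 = -4
  -4 + 1 = -3
  -4 + 5 = 1
  0 + 1 = 1
  0 + 5 = 5
  1 + 5 = 6
Collected distinct sums: {-4, -3, 1, 5, 6}
|A +̂ A| = 5
(Reference bound: |A +̂ A| ≥ 2|A| - 3 for |A| ≥ 2, with |A| = 4 giving ≥ 5.)

|A +̂ A| = 5


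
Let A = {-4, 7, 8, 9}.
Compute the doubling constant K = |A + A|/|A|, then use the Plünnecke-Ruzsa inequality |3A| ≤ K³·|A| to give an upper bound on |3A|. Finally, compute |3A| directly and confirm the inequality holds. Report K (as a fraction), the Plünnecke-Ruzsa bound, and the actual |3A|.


|A| = 4.
Step 1: Compute A + A by enumerating all 16 pairs.
A + A = {-8, 3, 4, 5, 14, 15, 16, 17, 18}, so |A + A| = 9.
Step 2: Doubling constant K = |A + A|/|A| = 9/4 = 9/4 ≈ 2.2500.
Step 3: Plünnecke-Ruzsa gives |3A| ≤ K³·|A| = (2.2500)³ · 4 ≈ 45.5625.
Step 4: Compute 3A = A + A + A directly by enumerating all triples (a,b,c) ∈ A³; |3A| = 16.
Step 5: Check 16 ≤ 45.5625? Yes ✓.

K = 9/4, Plünnecke-Ruzsa bound K³|A| ≈ 45.5625, |3A| = 16, inequality holds.


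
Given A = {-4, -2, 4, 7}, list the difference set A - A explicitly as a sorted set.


A - A = {a - a' : a, a' ∈ A}.
Compute a - a' for each ordered pair (a, a'):
a = -4: -4--4=0, -4--2=-2, -4-4=-8, -4-7=-11
a = -2: -2--4=2, -2--2=0, -2-4=-6, -2-7=-9
a = 4: 4--4=8, 4--2=6, 4-4=0, 4-7=-3
a = 7: 7--4=11, 7--2=9, 7-4=3, 7-7=0
Collecting distinct values (and noting 0 appears from a-a):
A - A = {-11, -9, -8, -6, -3, -2, 0, 2, 3, 6, 8, 9, 11}
|A - A| = 13

A - A = {-11, -9, -8, -6, -3, -2, 0, 2, 3, 6, 8, 9, 11}


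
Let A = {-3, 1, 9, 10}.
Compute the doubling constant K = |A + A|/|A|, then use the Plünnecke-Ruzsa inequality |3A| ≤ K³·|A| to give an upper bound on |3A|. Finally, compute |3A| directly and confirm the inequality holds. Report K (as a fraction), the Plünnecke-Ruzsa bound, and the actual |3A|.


|A| = 4.
Step 1: Compute A + A by enumerating all 16 pairs.
A + A = {-6, -2, 2, 6, 7, 10, 11, 18, 19, 20}, so |A + A| = 10.
Step 2: Doubling constant K = |A + A|/|A| = 10/4 = 10/4 ≈ 2.5000.
Step 3: Plünnecke-Ruzsa gives |3A| ≤ K³·|A| = (2.5000)³ · 4 ≈ 62.5000.
Step 4: Compute 3A = A + A + A directly by enumerating all triples (a,b,c) ∈ A³; |3A| = 19.
Step 5: Check 19 ≤ 62.5000? Yes ✓.

K = 10/4, Plünnecke-Ruzsa bound K³|A| ≈ 62.5000, |3A| = 19, inequality holds.


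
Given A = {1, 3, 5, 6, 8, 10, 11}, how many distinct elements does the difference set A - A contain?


A - A = {a - a' : a, a' ∈ A}; |A| = 7.
Bounds: 2|A|-1 ≤ |A - A| ≤ |A|² - |A| + 1, i.e. 13 ≤ |A - A| ≤ 43.
Note: 0 ∈ A - A always (from a - a). The set is symmetric: if d ∈ A - A then -d ∈ A - A.
Enumerate nonzero differences d = a - a' with a > a' (then include -d):
Positive differences: {1, 2, 3, 4, 5, 6, 7, 8, 9, 10}
Full difference set: {0} ∪ (positive diffs) ∪ (negative diffs).
|A - A| = 1 + 2·10 = 21 (matches direct enumeration: 21).

|A - A| = 21


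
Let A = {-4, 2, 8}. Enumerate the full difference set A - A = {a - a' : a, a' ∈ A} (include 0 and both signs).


A - A = {a - a' : a, a' ∈ A}.
Compute a - a' for each ordered pair (a, a'):
a = -4: -4--4=0, -4-2=-6, -4-8=-12
a = 2: 2--4=6, 2-2=0, 2-8=-6
a = 8: 8--4=12, 8-2=6, 8-8=0
Collecting distinct values (and noting 0 appears from a-a):
A - A = {-12, -6, 0, 6, 12}
|A - A| = 5

A - A = {-12, -6, 0, 6, 12}


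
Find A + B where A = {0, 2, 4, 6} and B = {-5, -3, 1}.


A + B = {a + b : a ∈ A, b ∈ B}.
Enumerate all |A|·|B| = 4·3 = 12 pairs (a, b) and collect distinct sums.
a = 0: 0+-5=-5, 0+-3=-3, 0+1=1
a = 2: 2+-5=-3, 2+-3=-1, 2+1=3
a = 4: 4+-5=-1, 4+-3=1, 4+1=5
a = 6: 6+-5=1, 6+-3=3, 6+1=7
Collecting distinct sums: A + B = {-5, -3, -1, 1, 3, 5, 7}
|A + B| = 7

A + B = {-5, -3, -1, 1, 3, 5, 7}


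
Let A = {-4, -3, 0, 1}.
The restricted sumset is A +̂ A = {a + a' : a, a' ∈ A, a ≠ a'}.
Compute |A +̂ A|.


Restricted sumset: A +̂ A = {a + a' : a ∈ A, a' ∈ A, a ≠ a'}.
Equivalently, take A + A and drop any sum 2a that is achievable ONLY as a + a for a ∈ A (i.e. sums representable only with equal summands).
Enumerate pairs (a, a') with a < a' (symmetric, so each unordered pair gives one sum; this covers all a ≠ a'):
  -4 + -3 = -7
  -4 + 0 = -4
  -4 + 1 = -3
  -3 + 0 = -3
  -3 + 1 = -2
  0 + 1 = 1
Collected distinct sums: {-7, -4, -3, -2, 1}
|A +̂ A| = 5
(Reference bound: |A +̂ A| ≥ 2|A| - 3 for |A| ≥ 2, with |A| = 4 giving ≥ 5.)

|A +̂ A| = 5


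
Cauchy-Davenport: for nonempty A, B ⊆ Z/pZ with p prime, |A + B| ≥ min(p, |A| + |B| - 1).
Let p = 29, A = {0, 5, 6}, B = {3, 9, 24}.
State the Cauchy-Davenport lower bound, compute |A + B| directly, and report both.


Cauchy-Davenport: |A + B| ≥ min(p, |A| + |B| - 1) for A, B nonempty in Z/pZ.
|A| = 3, |B| = 3, p = 29.
CD lower bound = min(29, 3 + 3 - 1) = min(29, 5) = 5.
Compute A + B mod 29 directly:
a = 0: 0+3=3, 0+9=9, 0+24=24
a = 5: 5+3=8, 5+9=14, 5+24=0
a = 6: 6+3=9, 6+9=15, 6+24=1
A + B = {0, 1, 3, 8, 9, 14, 15, 24}, so |A + B| = 8.
Verify: 8 ≥ 5? Yes ✓.

CD lower bound = 5, actual |A + B| = 8.


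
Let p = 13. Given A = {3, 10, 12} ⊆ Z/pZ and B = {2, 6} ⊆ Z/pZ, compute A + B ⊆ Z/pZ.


Work in Z/13Z: reduce every sum a + b modulo 13.
Enumerate all 6 pairs:
a = 3: 3+2=5, 3+6=9
a = 10: 10+2=12, 10+6=3
a = 12: 12+2=1, 12+6=5
Distinct residues collected: {1, 3, 5, 9, 12}
|A + B| = 5 (out of 13 total residues).

A + B = {1, 3, 5, 9, 12}


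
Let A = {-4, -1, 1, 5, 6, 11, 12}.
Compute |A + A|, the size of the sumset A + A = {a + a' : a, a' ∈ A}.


A + A = {a + a' : a, a' ∈ A}; |A| = 7.
General bounds: 2|A| - 1 ≤ |A + A| ≤ |A|(|A|+1)/2, i.e. 13 ≤ |A + A| ≤ 28.
Lower bound 2|A|-1 is attained iff A is an arithmetic progression.
Enumerate sums a + a' for a ≤ a' (symmetric, so this suffices):
a = -4: -4+-4=-8, -4+-1=-5, -4+1=-3, -4+5=1, -4+6=2, -4+11=7, -4+12=8
a = -1: -1+-1=-2, -1+1=0, -1+5=4, -1+6=5, -1+11=10, -1+12=11
a = 1: 1+1=2, 1+5=6, 1+6=7, 1+11=12, 1+12=13
a = 5: 5+5=10, 5+6=11, 5+11=16, 5+12=17
a = 6: 6+6=12, 6+11=17, 6+12=18
a = 11: 11+11=22, 11+12=23
a = 12: 12+12=24
Distinct sums: {-8, -5, -3, -2, 0, 1, 2, 4, 5, 6, 7, 8, 10, 11, 12, 13, 16, 17, 18, 22, 23, 24}
|A + A| = 22

|A + A| = 22


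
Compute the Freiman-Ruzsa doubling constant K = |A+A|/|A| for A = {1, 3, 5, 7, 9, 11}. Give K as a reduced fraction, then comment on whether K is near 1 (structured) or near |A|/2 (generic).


|A| = 6.
Compute A + A by enumerating all 36 pairs.
A + A = {2, 4, 6, 8, 10, 12, 14, 16, 18, 20, 22}, so |A + A| = 11.
K = |A + A| / |A| = 11/6 (already in lowest terms) ≈ 1.8333.
Reference: AP of size 6 gives K = 11/6 ≈ 1.8333; a fully generic set of size 6 gives K ≈ 3.5000.

|A| = 6, |A + A| = 11, K = 11/6.


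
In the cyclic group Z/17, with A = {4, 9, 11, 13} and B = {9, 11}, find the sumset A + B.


Work in Z/17Z: reduce every sum a + b modulo 17.
Enumerate all 8 pairs:
a = 4: 4+9=13, 4+11=15
a = 9: 9+9=1, 9+11=3
a = 11: 11+9=3, 11+11=5
a = 13: 13+9=5, 13+11=7
Distinct residues collected: {1, 3, 5, 7, 13, 15}
|A + B| = 6 (out of 17 total residues).

A + B = {1, 3, 5, 7, 13, 15}


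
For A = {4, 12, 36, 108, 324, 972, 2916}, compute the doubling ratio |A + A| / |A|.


|A| = 7.
Compute A + A by enumerating all 49 pairs.
A + A = {8, 16, 24, 40, 48, 72, 112, 120, 144, 216, 328, 336, 360, 432, 648, 976, 984, 1008, 1080, 1296, 1944, 2920, 2928, 2952, 3024, 3240, 3888, 5832}, so |A + A| = 28.
K = |A + A| / |A| = 28/7 = 4/1 ≈ 4.0000.
Reference: AP of size 7 gives K = 13/7 ≈ 1.8571; a fully generic set of size 7 gives K ≈ 4.0000.

|A| = 7, |A + A| = 28, K = 28/7 = 4/1.


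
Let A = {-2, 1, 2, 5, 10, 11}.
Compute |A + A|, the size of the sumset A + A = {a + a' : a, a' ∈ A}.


A + A = {a + a' : a, a' ∈ A}; |A| = 6.
General bounds: 2|A| - 1 ≤ |A + A| ≤ |A|(|A|+1)/2, i.e. 11 ≤ |A + A| ≤ 21.
Lower bound 2|A|-1 is attained iff A is an arithmetic progression.
Enumerate sums a + a' for a ≤ a' (symmetric, so this suffices):
a = -2: -2+-2=-4, -2+1=-1, -2+2=0, -2+5=3, -2+10=8, -2+11=9
a = 1: 1+1=2, 1+2=3, 1+5=6, 1+10=11, 1+11=12
a = 2: 2+2=4, 2+5=7, 2+10=12, 2+11=13
a = 5: 5+5=10, 5+10=15, 5+11=16
a = 10: 10+10=20, 10+11=21
a = 11: 11+11=22
Distinct sums: {-4, -1, 0, 2, 3, 4, 6, 7, 8, 9, 10, 11, 12, 13, 15, 16, 20, 21, 22}
|A + A| = 19

|A + A| = 19


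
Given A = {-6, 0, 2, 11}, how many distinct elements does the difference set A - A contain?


A - A = {a - a' : a, a' ∈ A}; |A| = 4.
Bounds: 2|A|-1 ≤ |A - A| ≤ |A|² - |A| + 1, i.e. 7 ≤ |A - A| ≤ 13.
Note: 0 ∈ A - A always (from a - a). The set is symmetric: if d ∈ A - A then -d ∈ A - A.
Enumerate nonzero differences d = a - a' with a > a' (then include -d):
Positive differences: {2, 6, 8, 9, 11, 17}
Full difference set: {0} ∪ (positive diffs) ∪ (negative diffs).
|A - A| = 1 + 2·6 = 13 (matches direct enumeration: 13).

|A - A| = 13


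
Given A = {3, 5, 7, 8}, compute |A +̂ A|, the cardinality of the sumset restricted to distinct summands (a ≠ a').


Restricted sumset: A +̂ A = {a + a' : a ∈ A, a' ∈ A, a ≠ a'}.
Equivalently, take A + A and drop any sum 2a that is achievable ONLY as a + a for a ∈ A (i.e. sums representable only with equal summands).
Enumerate pairs (a, a') with a < a' (symmetric, so each unordered pair gives one sum; this covers all a ≠ a'):
  3 + 5 = 8
  3 + 7 = 10
  3 + 8 = 11
  5 + 7 = 12
  5 + 8 = 13
  7 + 8 = 15
Collected distinct sums: {8, 10, 11, 12, 13, 15}
|A +̂ A| = 6
(Reference bound: |A +̂ A| ≥ 2|A| - 3 for |A| ≥ 2, with |A| = 4 giving ≥ 5.)

|A +̂ A| = 6


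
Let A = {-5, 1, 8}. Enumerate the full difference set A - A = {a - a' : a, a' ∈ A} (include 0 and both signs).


A - A = {a - a' : a, a' ∈ A}.
Compute a - a' for each ordered pair (a, a'):
a = -5: -5--5=0, -5-1=-6, -5-8=-13
a = 1: 1--5=6, 1-1=0, 1-8=-7
a = 8: 8--5=13, 8-1=7, 8-8=0
Collecting distinct values (and noting 0 appears from a-a):
A - A = {-13, -7, -6, 0, 6, 7, 13}
|A - A| = 7

A - A = {-13, -7, -6, 0, 6, 7, 13}


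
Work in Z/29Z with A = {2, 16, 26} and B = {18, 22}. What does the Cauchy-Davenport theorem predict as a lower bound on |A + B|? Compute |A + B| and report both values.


Cauchy-Davenport: |A + B| ≥ min(p, |A| + |B| - 1) for A, B nonempty in Z/pZ.
|A| = 3, |B| = 2, p = 29.
CD lower bound = min(29, 3 + 2 - 1) = min(29, 4) = 4.
Compute A + B mod 29 directly:
a = 2: 2+18=20, 2+22=24
a = 16: 16+18=5, 16+22=9
a = 26: 26+18=15, 26+22=19
A + B = {5, 9, 15, 19, 20, 24}, so |A + B| = 6.
Verify: 6 ≥ 4? Yes ✓.

CD lower bound = 4, actual |A + B| = 6.


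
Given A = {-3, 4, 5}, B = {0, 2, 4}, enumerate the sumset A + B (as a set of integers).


A + B = {a + b : a ∈ A, b ∈ B}.
Enumerate all |A|·|B| = 3·3 = 9 pairs (a, b) and collect distinct sums.
a = -3: -3+0=-3, -3+2=-1, -3+4=1
a = 4: 4+0=4, 4+2=6, 4+4=8
a = 5: 5+0=5, 5+2=7, 5+4=9
Collecting distinct sums: A + B = {-3, -1, 1, 4, 5, 6, 7, 8, 9}
|A + B| = 9

A + B = {-3, -1, 1, 4, 5, 6, 7, 8, 9}


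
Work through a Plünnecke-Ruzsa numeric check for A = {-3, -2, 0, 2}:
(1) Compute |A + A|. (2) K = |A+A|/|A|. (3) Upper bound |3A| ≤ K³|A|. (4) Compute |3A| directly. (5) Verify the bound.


|A| = 4.
Step 1: Compute A + A by enumerating all 16 pairs.
A + A = {-6, -5, -4, -3, -2, -1, 0, 2, 4}, so |A + A| = 9.
Step 2: Doubling constant K = |A + A|/|A| = 9/4 = 9/4 ≈ 2.2500.
Step 3: Plünnecke-Ruzsa gives |3A| ≤ K³·|A| = (2.2500)³ · 4 ≈ 45.5625.
Step 4: Compute 3A = A + A + A directly by enumerating all triples (a,b,c) ∈ A³; |3A| = 14.
Step 5: Check 14 ≤ 45.5625? Yes ✓.

K = 9/4, Plünnecke-Ruzsa bound K³|A| ≈ 45.5625, |3A| = 14, inequality holds.


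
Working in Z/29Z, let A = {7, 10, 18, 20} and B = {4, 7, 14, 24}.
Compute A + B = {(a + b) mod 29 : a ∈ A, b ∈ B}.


Work in Z/29Z: reduce every sum a + b modulo 29.
Enumerate all 16 pairs:
a = 7: 7+4=11, 7+7=14, 7+14=21, 7+24=2
a = 10: 10+4=14, 10+7=17, 10+14=24, 10+24=5
a = 18: 18+4=22, 18+7=25, 18+14=3, 18+24=13
a = 20: 20+4=24, 20+7=27, 20+14=5, 20+24=15
Distinct residues collected: {2, 3, 5, 11, 13, 14, 15, 17, 21, 22, 24, 25, 27}
|A + B| = 13 (out of 29 total residues).

A + B = {2, 3, 5, 11, 13, 14, 15, 17, 21, 22, 24, 25, 27}


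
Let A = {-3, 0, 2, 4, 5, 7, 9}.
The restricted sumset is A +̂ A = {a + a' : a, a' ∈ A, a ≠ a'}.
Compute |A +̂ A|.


Restricted sumset: A +̂ A = {a + a' : a ∈ A, a' ∈ A, a ≠ a'}.
Equivalently, take A + A and drop any sum 2a that is achievable ONLY as a + a for a ∈ A (i.e. sums representable only with equal summands).
Enumerate pairs (a, a') with a < a' (symmetric, so each unordered pair gives one sum; this covers all a ≠ a'):
  -3 + 0 = -3
  -3 + 2 = -1
  -3 + 4 = 1
  -3 + 5 = 2
  -3 + 7 = 4
  -3 + 9 = 6
  0 + 2 = 2
  0 + 4 = 4
  0 + 5 = 5
  0 + 7 = 7
  0 + 9 = 9
  2 + 4 = 6
  2 + 5 = 7
  2 + 7 = 9
  2 + 9 = 11
  4 + 5 = 9
  4 + 7 = 11
  4 + 9 = 13
  5 + 7 = 12
  5 + 9 = 14
  7 + 9 = 16
Collected distinct sums: {-3, -1, 1, 2, 4, 5, 6, 7, 9, 11, 12, 13, 14, 16}
|A +̂ A| = 14
(Reference bound: |A +̂ A| ≥ 2|A| - 3 for |A| ≥ 2, with |A| = 7 giving ≥ 11.)

|A +̂ A| = 14


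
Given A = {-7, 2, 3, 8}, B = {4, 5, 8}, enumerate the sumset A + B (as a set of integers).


A + B = {a + b : a ∈ A, b ∈ B}.
Enumerate all |A|·|B| = 4·3 = 12 pairs (a, b) and collect distinct sums.
a = -7: -7+4=-3, -7+5=-2, -7+8=1
a = 2: 2+4=6, 2+5=7, 2+8=10
a = 3: 3+4=7, 3+5=8, 3+8=11
a = 8: 8+4=12, 8+5=13, 8+8=16
Collecting distinct sums: A + B = {-3, -2, 1, 6, 7, 8, 10, 11, 12, 13, 16}
|A + B| = 11

A + B = {-3, -2, 1, 6, 7, 8, 10, 11, 12, 13, 16}


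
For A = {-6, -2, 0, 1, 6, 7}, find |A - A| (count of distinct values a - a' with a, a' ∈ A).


A - A = {a - a' : a, a' ∈ A}; |A| = 6.
Bounds: 2|A|-1 ≤ |A - A| ≤ |A|² - |A| + 1, i.e. 11 ≤ |A - A| ≤ 31.
Note: 0 ∈ A - A always (from a - a). The set is symmetric: if d ∈ A - A then -d ∈ A - A.
Enumerate nonzero differences d = a - a' with a > a' (then include -d):
Positive differences: {1, 2, 3, 4, 5, 6, 7, 8, 9, 12, 13}
Full difference set: {0} ∪ (positive diffs) ∪ (negative diffs).
|A - A| = 1 + 2·11 = 23 (matches direct enumeration: 23).

|A - A| = 23


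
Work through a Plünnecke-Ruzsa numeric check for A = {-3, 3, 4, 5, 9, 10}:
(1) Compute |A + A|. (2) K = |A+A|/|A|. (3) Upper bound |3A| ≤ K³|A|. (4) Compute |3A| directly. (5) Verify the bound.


|A| = 6.
Step 1: Compute A + A by enumerating all 36 pairs.
A + A = {-6, 0, 1, 2, 6, 7, 8, 9, 10, 12, 13, 14, 15, 18, 19, 20}, so |A + A| = 16.
Step 2: Doubling constant K = |A + A|/|A| = 16/6 = 16/6 ≈ 2.6667.
Step 3: Plünnecke-Ruzsa gives |3A| ≤ K³·|A| = (2.6667)³ · 6 ≈ 113.7778.
Step 4: Compute 3A = A + A + A directly by enumerating all triples (a,b,c) ∈ A³; |3A| = 30.
Step 5: Check 30 ≤ 113.7778? Yes ✓.

K = 16/6, Plünnecke-Ruzsa bound K³|A| ≈ 113.7778, |3A| = 30, inequality holds.


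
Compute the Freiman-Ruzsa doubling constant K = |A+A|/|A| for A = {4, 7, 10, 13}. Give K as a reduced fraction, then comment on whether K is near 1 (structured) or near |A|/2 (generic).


|A| = 4.
Compute A + A by enumerating all 16 pairs.
A + A = {8, 11, 14, 17, 20, 23, 26}, so |A + A| = 7.
K = |A + A| / |A| = 7/4 (already in lowest terms) ≈ 1.7500.
Reference: AP of size 4 gives K = 7/4 ≈ 1.7500; a fully generic set of size 4 gives K ≈ 2.5000.

|A| = 4, |A + A| = 7, K = 7/4.


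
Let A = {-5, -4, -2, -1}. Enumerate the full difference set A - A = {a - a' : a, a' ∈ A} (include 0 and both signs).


A - A = {a - a' : a, a' ∈ A}.
Compute a - a' for each ordered pair (a, a'):
a = -5: -5--5=0, -5--4=-1, -5--2=-3, -5--1=-4
a = -4: -4--5=1, -4--4=0, -4--2=-2, -4--1=-3
a = -2: -2--5=3, -2--4=2, -2--2=0, -2--1=-1
a = -1: -1--5=4, -1--4=3, -1--2=1, -1--1=0
Collecting distinct values (and noting 0 appears from a-a):
A - A = {-4, -3, -2, -1, 0, 1, 2, 3, 4}
|A - A| = 9

A - A = {-4, -3, -2, -1, 0, 1, 2, 3, 4}


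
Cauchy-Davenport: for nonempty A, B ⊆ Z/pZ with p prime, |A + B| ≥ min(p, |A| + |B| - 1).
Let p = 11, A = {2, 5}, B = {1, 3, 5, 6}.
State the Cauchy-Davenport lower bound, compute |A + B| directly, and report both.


Cauchy-Davenport: |A + B| ≥ min(p, |A| + |B| - 1) for A, B nonempty in Z/pZ.
|A| = 2, |B| = 4, p = 11.
CD lower bound = min(11, 2 + 4 - 1) = min(11, 5) = 5.
Compute A + B mod 11 directly:
a = 2: 2+1=3, 2+3=5, 2+5=7, 2+6=8
a = 5: 5+1=6, 5+3=8, 5+5=10, 5+6=0
A + B = {0, 3, 5, 6, 7, 8, 10}, so |A + B| = 7.
Verify: 7 ≥ 5? Yes ✓.

CD lower bound = 5, actual |A + B| = 7.


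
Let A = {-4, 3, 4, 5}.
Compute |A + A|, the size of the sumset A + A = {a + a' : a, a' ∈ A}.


A + A = {a + a' : a, a' ∈ A}; |A| = 4.
General bounds: 2|A| - 1 ≤ |A + A| ≤ |A|(|A|+1)/2, i.e. 7 ≤ |A + A| ≤ 10.
Lower bound 2|A|-1 is attained iff A is an arithmetic progression.
Enumerate sums a + a' for a ≤ a' (symmetric, so this suffices):
a = -4: -4+-4=-8, -4+3=-1, -4+4=0, -4+5=1
a = 3: 3+3=6, 3+4=7, 3+5=8
a = 4: 4+4=8, 4+5=9
a = 5: 5+5=10
Distinct sums: {-8, -1, 0, 1, 6, 7, 8, 9, 10}
|A + A| = 9

|A + A| = 9


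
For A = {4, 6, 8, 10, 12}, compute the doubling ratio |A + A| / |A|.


|A| = 5.
Compute A + A by enumerating all 25 pairs.
A + A = {8, 10, 12, 14, 16, 18, 20, 22, 24}, so |A + A| = 9.
K = |A + A| / |A| = 9/5 (already in lowest terms) ≈ 1.8000.
Reference: AP of size 5 gives K = 9/5 ≈ 1.8000; a fully generic set of size 5 gives K ≈ 3.0000.

|A| = 5, |A + A| = 9, K = 9/5.


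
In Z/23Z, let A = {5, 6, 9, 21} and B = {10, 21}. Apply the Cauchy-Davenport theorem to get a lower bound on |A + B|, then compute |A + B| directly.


Cauchy-Davenport: |A + B| ≥ min(p, |A| + |B| - 1) for A, B nonempty in Z/pZ.
|A| = 4, |B| = 2, p = 23.
CD lower bound = min(23, 4 + 2 - 1) = min(23, 5) = 5.
Compute A + B mod 23 directly:
a = 5: 5+10=15, 5+21=3
a = 6: 6+10=16, 6+21=4
a = 9: 9+10=19, 9+21=7
a = 21: 21+10=8, 21+21=19
A + B = {3, 4, 7, 8, 15, 16, 19}, so |A + B| = 7.
Verify: 7 ≥ 5? Yes ✓.

CD lower bound = 5, actual |A + B| = 7.


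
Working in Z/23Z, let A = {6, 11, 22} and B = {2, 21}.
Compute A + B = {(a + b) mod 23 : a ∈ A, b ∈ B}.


Work in Z/23Z: reduce every sum a + b modulo 23.
Enumerate all 6 pairs:
a = 6: 6+2=8, 6+21=4
a = 11: 11+2=13, 11+21=9
a = 22: 22+2=1, 22+21=20
Distinct residues collected: {1, 4, 8, 9, 13, 20}
|A + B| = 6 (out of 23 total residues).

A + B = {1, 4, 8, 9, 13, 20}


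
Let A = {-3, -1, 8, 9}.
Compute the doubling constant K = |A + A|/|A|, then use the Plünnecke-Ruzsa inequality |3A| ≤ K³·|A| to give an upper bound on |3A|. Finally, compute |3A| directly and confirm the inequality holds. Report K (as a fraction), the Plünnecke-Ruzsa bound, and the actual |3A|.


|A| = 4.
Step 1: Compute A + A by enumerating all 16 pairs.
A + A = {-6, -4, -2, 5, 6, 7, 8, 16, 17, 18}, so |A + A| = 10.
Step 2: Doubling constant K = |A + A|/|A| = 10/4 = 10/4 ≈ 2.5000.
Step 3: Plünnecke-Ruzsa gives |3A| ≤ K³·|A| = (2.5000)³ · 4 ≈ 62.5000.
Step 4: Compute 3A = A + A + A directly by enumerating all triples (a,b,c) ∈ A³; |3A| = 19.
Step 5: Check 19 ≤ 62.5000? Yes ✓.

K = 10/4, Plünnecke-Ruzsa bound K³|A| ≈ 62.5000, |3A| = 19, inequality holds.


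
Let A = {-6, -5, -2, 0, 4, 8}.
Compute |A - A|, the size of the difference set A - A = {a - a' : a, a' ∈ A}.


A - A = {a - a' : a, a' ∈ A}; |A| = 6.
Bounds: 2|A|-1 ≤ |A - A| ≤ |A|² - |A| + 1, i.e. 11 ≤ |A - A| ≤ 31.
Note: 0 ∈ A - A always (from a - a). The set is symmetric: if d ∈ A - A then -d ∈ A - A.
Enumerate nonzero differences d = a - a' with a > a' (then include -d):
Positive differences: {1, 2, 3, 4, 5, 6, 8, 9, 10, 13, 14}
Full difference set: {0} ∪ (positive diffs) ∪ (negative diffs).
|A - A| = 1 + 2·11 = 23 (matches direct enumeration: 23).

|A - A| = 23


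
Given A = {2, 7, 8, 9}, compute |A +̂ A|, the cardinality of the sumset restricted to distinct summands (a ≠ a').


Restricted sumset: A +̂ A = {a + a' : a ∈ A, a' ∈ A, a ≠ a'}.
Equivalently, take A + A and drop any sum 2a that is achievable ONLY as a + a for a ∈ A (i.e. sums representable only with equal summands).
Enumerate pairs (a, a') with a < a' (symmetric, so each unordered pair gives one sum; this covers all a ≠ a'):
  2 + 7 = 9
  2 + 8 = 10
  2 + 9 = 11
  7 + 8 = 15
  7 + 9 = 16
  8 + 9 = 17
Collected distinct sums: {9, 10, 11, 15, 16, 17}
|A +̂ A| = 6
(Reference bound: |A +̂ A| ≥ 2|A| - 3 for |A| ≥ 2, with |A| = 4 giving ≥ 5.)

|A +̂ A| = 6


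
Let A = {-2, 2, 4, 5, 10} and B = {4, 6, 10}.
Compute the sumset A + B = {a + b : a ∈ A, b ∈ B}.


A + B = {a + b : a ∈ A, b ∈ B}.
Enumerate all |A|·|B| = 5·3 = 15 pairs (a, b) and collect distinct sums.
a = -2: -2+4=2, -2+6=4, -2+10=8
a = 2: 2+4=6, 2+6=8, 2+10=12
a = 4: 4+4=8, 4+6=10, 4+10=14
a = 5: 5+4=9, 5+6=11, 5+10=15
a = 10: 10+4=14, 10+6=16, 10+10=20
Collecting distinct sums: A + B = {2, 4, 6, 8, 9, 10, 11, 12, 14, 15, 16, 20}
|A + B| = 12

A + B = {2, 4, 6, 8, 9, 10, 11, 12, 14, 15, 16, 20}


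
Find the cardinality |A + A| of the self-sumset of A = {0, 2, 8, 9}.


A + A = {a + a' : a, a' ∈ A}; |A| = 4.
General bounds: 2|A| - 1 ≤ |A + A| ≤ |A|(|A|+1)/2, i.e. 7 ≤ |A + A| ≤ 10.
Lower bound 2|A|-1 is attained iff A is an arithmetic progression.
Enumerate sums a + a' for a ≤ a' (symmetric, so this suffices):
a = 0: 0+0=0, 0+2=2, 0+8=8, 0+9=9
a = 2: 2+2=4, 2+8=10, 2+9=11
a = 8: 8+8=16, 8+9=17
a = 9: 9+9=18
Distinct sums: {0, 2, 4, 8, 9, 10, 11, 16, 17, 18}
|A + A| = 10

|A + A| = 10


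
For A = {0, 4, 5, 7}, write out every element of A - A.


A - A = {a - a' : a, a' ∈ A}.
Compute a - a' for each ordered pair (a, a'):
a = 0: 0-0=0, 0-4=-4, 0-5=-5, 0-7=-7
a = 4: 4-0=4, 4-4=0, 4-5=-1, 4-7=-3
a = 5: 5-0=5, 5-4=1, 5-5=0, 5-7=-2
a = 7: 7-0=7, 7-4=3, 7-5=2, 7-7=0
Collecting distinct values (and noting 0 appears from a-a):
A - A = {-7, -5, -4, -3, -2, -1, 0, 1, 2, 3, 4, 5, 7}
|A - A| = 13

A - A = {-7, -5, -4, -3, -2, -1, 0, 1, 2, 3, 4, 5, 7}


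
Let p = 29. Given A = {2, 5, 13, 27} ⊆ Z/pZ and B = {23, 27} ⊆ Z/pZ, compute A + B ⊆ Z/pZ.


Work in Z/29Z: reduce every sum a + b modulo 29.
Enumerate all 8 pairs:
a = 2: 2+23=25, 2+27=0
a = 5: 5+23=28, 5+27=3
a = 13: 13+23=7, 13+27=11
a = 27: 27+23=21, 27+27=25
Distinct residues collected: {0, 3, 7, 11, 21, 25, 28}
|A + B| = 7 (out of 29 total residues).

A + B = {0, 3, 7, 11, 21, 25, 28}


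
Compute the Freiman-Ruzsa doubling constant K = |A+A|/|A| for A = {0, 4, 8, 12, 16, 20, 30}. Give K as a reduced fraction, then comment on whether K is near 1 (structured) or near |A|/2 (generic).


|A| = 7.
Compute A + A by enumerating all 49 pairs.
A + A = {0, 4, 8, 12, 16, 20, 24, 28, 30, 32, 34, 36, 38, 40, 42, 46, 50, 60}, so |A + A| = 18.
K = |A + A| / |A| = 18/7 (already in lowest terms) ≈ 2.5714.
Reference: AP of size 7 gives K = 13/7 ≈ 1.8571; a fully generic set of size 7 gives K ≈ 4.0000.

|A| = 7, |A + A| = 18, K = 18/7.


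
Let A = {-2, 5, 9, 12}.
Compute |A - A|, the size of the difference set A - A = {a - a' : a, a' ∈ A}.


A - A = {a - a' : a, a' ∈ A}; |A| = 4.
Bounds: 2|A|-1 ≤ |A - A| ≤ |A|² - |A| + 1, i.e. 7 ≤ |A - A| ≤ 13.
Note: 0 ∈ A - A always (from a - a). The set is symmetric: if d ∈ A - A then -d ∈ A - A.
Enumerate nonzero differences d = a - a' with a > a' (then include -d):
Positive differences: {3, 4, 7, 11, 14}
Full difference set: {0} ∪ (positive diffs) ∪ (negative diffs).
|A - A| = 1 + 2·5 = 11 (matches direct enumeration: 11).

|A - A| = 11


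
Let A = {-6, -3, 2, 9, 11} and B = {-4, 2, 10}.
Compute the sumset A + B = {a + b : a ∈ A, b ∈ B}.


A + B = {a + b : a ∈ A, b ∈ B}.
Enumerate all |A|·|B| = 5·3 = 15 pairs (a, b) and collect distinct sums.
a = -6: -6+-4=-10, -6+2=-4, -6+10=4
a = -3: -3+-4=-7, -3+2=-1, -3+10=7
a = 2: 2+-4=-2, 2+2=4, 2+10=12
a = 9: 9+-4=5, 9+2=11, 9+10=19
a = 11: 11+-4=7, 11+2=13, 11+10=21
Collecting distinct sums: A + B = {-10, -7, -4, -2, -1, 4, 5, 7, 11, 12, 13, 19, 21}
|A + B| = 13

A + B = {-10, -7, -4, -2, -1, 4, 5, 7, 11, 12, 13, 19, 21}


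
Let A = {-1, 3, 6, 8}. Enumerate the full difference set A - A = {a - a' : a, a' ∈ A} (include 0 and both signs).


A - A = {a - a' : a, a' ∈ A}.
Compute a - a' for each ordered pair (a, a'):
a = -1: -1--1=0, -1-3=-4, -1-6=-7, -1-8=-9
a = 3: 3--1=4, 3-3=0, 3-6=-3, 3-8=-5
a = 6: 6--1=7, 6-3=3, 6-6=0, 6-8=-2
a = 8: 8--1=9, 8-3=5, 8-6=2, 8-8=0
Collecting distinct values (and noting 0 appears from a-a):
A - A = {-9, -7, -5, -4, -3, -2, 0, 2, 3, 4, 5, 7, 9}
|A - A| = 13

A - A = {-9, -7, -5, -4, -3, -2, 0, 2, 3, 4, 5, 7, 9}


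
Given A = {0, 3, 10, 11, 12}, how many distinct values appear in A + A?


A + A = {a + a' : a, a' ∈ A}; |A| = 5.
General bounds: 2|A| - 1 ≤ |A + A| ≤ |A|(|A|+1)/2, i.e. 9 ≤ |A + A| ≤ 15.
Lower bound 2|A|-1 is attained iff A is an arithmetic progression.
Enumerate sums a + a' for a ≤ a' (symmetric, so this suffices):
a = 0: 0+0=0, 0+3=3, 0+10=10, 0+11=11, 0+12=12
a = 3: 3+3=6, 3+10=13, 3+11=14, 3+12=15
a = 10: 10+10=20, 10+11=21, 10+12=22
a = 11: 11+11=22, 11+12=23
a = 12: 12+12=24
Distinct sums: {0, 3, 6, 10, 11, 12, 13, 14, 15, 20, 21, 22, 23, 24}
|A + A| = 14

|A + A| = 14


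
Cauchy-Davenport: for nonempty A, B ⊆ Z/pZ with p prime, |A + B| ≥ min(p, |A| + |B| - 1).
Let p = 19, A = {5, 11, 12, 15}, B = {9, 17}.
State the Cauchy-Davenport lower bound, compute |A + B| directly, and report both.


Cauchy-Davenport: |A + B| ≥ min(p, |A| + |B| - 1) for A, B nonempty in Z/pZ.
|A| = 4, |B| = 2, p = 19.
CD lower bound = min(19, 4 + 2 - 1) = min(19, 5) = 5.
Compute A + B mod 19 directly:
a = 5: 5+9=14, 5+17=3
a = 11: 11+9=1, 11+17=9
a = 12: 12+9=2, 12+17=10
a = 15: 15+9=5, 15+17=13
A + B = {1, 2, 3, 5, 9, 10, 13, 14}, so |A + B| = 8.
Verify: 8 ≥ 5? Yes ✓.

CD lower bound = 5, actual |A + B| = 8.


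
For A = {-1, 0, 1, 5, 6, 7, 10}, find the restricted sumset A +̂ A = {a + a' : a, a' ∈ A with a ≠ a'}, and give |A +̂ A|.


Restricted sumset: A +̂ A = {a + a' : a ∈ A, a' ∈ A, a ≠ a'}.
Equivalently, take A + A and drop any sum 2a that is achievable ONLY as a + a for a ∈ A (i.e. sums representable only with equal summands).
Enumerate pairs (a, a') with a < a' (symmetric, so each unordered pair gives one sum; this covers all a ≠ a'):
  -1 + 0 = -1
  -1 + 1 = 0
  -1 + 5 = 4
  -1 + 6 = 5
  -1 + 7 = 6
  -1 + 10 = 9
  0 + 1 = 1
  0 + 5 = 5
  0 + 6 = 6
  0 + 7 = 7
  0 + 10 = 10
  1 + 5 = 6
  1 + 6 = 7
  1 + 7 = 8
  1 + 10 = 11
  5 + 6 = 11
  5 + 7 = 12
  5 + 10 = 15
  6 + 7 = 13
  6 + 10 = 16
  7 + 10 = 17
Collected distinct sums: {-1, 0, 1, 4, 5, 6, 7, 8, 9, 10, 11, 12, 13, 15, 16, 17}
|A +̂ A| = 16
(Reference bound: |A +̂ A| ≥ 2|A| - 3 for |A| ≥ 2, with |A| = 7 giving ≥ 11.)

|A +̂ A| = 16


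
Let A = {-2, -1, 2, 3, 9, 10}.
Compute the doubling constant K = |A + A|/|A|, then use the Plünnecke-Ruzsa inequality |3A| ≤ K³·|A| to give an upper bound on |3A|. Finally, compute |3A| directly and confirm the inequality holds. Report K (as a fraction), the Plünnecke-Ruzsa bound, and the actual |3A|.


|A| = 6.
Step 1: Compute A + A by enumerating all 36 pairs.
A + A = {-4, -3, -2, 0, 1, 2, 4, 5, 6, 7, 8, 9, 11, 12, 13, 18, 19, 20}, so |A + A| = 18.
Step 2: Doubling constant K = |A + A|/|A| = 18/6 = 18/6 ≈ 3.0000.
Step 3: Plünnecke-Ruzsa gives |3A| ≤ K³·|A| = (3.0000)³ · 6 ≈ 162.0000.
Step 4: Compute 3A = A + A + A directly by enumerating all triples (a,b,c) ∈ A³; |3A| = 34.
Step 5: Check 34 ≤ 162.0000? Yes ✓.

K = 18/6, Plünnecke-Ruzsa bound K³|A| ≈ 162.0000, |3A| = 34, inequality holds.


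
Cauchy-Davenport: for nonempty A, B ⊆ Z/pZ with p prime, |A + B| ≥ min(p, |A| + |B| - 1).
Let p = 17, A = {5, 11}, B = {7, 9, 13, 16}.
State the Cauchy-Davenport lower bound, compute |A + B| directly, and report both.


Cauchy-Davenport: |A + B| ≥ min(p, |A| + |B| - 1) for A, B nonempty in Z/pZ.
|A| = 2, |B| = 4, p = 17.
CD lower bound = min(17, 2 + 4 - 1) = min(17, 5) = 5.
Compute A + B mod 17 directly:
a = 5: 5+7=12, 5+9=14, 5+13=1, 5+16=4
a = 11: 11+7=1, 11+9=3, 11+13=7, 11+16=10
A + B = {1, 3, 4, 7, 10, 12, 14}, so |A + B| = 7.
Verify: 7 ≥ 5? Yes ✓.

CD lower bound = 5, actual |A + B| = 7.


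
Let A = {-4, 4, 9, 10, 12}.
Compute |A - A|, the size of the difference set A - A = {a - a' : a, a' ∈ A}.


A - A = {a - a' : a, a' ∈ A}; |A| = 5.
Bounds: 2|A|-1 ≤ |A - A| ≤ |A|² - |A| + 1, i.e. 9 ≤ |A - A| ≤ 21.
Note: 0 ∈ A - A always (from a - a). The set is symmetric: if d ∈ A - A then -d ∈ A - A.
Enumerate nonzero differences d = a - a' with a > a' (then include -d):
Positive differences: {1, 2, 3, 5, 6, 8, 13, 14, 16}
Full difference set: {0} ∪ (positive diffs) ∪ (negative diffs).
|A - A| = 1 + 2·9 = 19 (matches direct enumeration: 19).

|A - A| = 19
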